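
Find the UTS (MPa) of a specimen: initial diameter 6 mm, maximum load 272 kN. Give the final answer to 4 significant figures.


A0 = pi*(d/2)^2 = pi*(6/2)^2 = 28.2743 mm^2
UTS = F_max / A0 = 272*1000 / 28.2743
UTS = 9620 MPa


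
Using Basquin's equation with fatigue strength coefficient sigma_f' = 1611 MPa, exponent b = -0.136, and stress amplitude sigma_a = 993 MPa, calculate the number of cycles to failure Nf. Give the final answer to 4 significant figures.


sigma_a = sigma_f' * (2*Nf)^b
2*Nf = (sigma_a / sigma_f')^(1/b)
2*Nf = (993 / 1611)^(1/-0.136)
2*Nf = 35.0908
Nf = 17.55 cycles


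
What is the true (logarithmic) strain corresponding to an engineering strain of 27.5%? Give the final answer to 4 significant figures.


epsilon_true = ln(1 + epsilon_eng)
epsilon_true = ln(1 + 0.275)
epsilon_true = 0.2429


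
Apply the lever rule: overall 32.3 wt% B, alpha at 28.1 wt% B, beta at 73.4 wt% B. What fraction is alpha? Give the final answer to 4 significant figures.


f_alpha = (C_beta - C0) / (C_beta - C_alpha)
f_alpha = (73.4 - 32.3) / (73.4 - 28.1)
f_alpha = 0.9073


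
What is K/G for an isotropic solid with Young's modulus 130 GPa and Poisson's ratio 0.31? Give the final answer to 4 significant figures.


G = E / (2*(1+nu))
G = 130 / (2*(1+0.31)) = 49.6183 GPa
K = E / (3*(1-2*nu))
K = 130 / (3*(1-2*0.31)) = 114.035 GPa
K/G = 114.035 / 49.6183 = 2.298


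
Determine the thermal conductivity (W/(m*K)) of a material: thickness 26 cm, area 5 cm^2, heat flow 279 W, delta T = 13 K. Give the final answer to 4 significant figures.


k = Q*L / (A*dT)
L = 0.26 m, A = 5e-04 m^2
k = 279 * 0.26 / (5e-04 * 13)
k = 11160 W/(m*K)


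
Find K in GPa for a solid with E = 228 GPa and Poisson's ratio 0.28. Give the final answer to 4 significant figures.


K = E / (3*(1-2*nu))
K = 228 / (3*(1-2*0.28))
K = 172.7 GPa


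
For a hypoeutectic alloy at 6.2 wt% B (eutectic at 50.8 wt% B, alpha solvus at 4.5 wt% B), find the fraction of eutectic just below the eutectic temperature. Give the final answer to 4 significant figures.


f_primary = (C_e - C0) / (C_e - C_alpha_max)
f_primary = (50.8 - 6.2) / (50.8 - 4.5)
f_primary = 0.963283
f_eutectic = 1 - 0.963283 = 0.03672


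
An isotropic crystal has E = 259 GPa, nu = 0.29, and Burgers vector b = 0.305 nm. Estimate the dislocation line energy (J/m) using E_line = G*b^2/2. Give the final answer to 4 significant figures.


Step 1: G = E / (2*(1+nu))
G = 259 / (2*(1+0.29)) = 100.388 GPa = 1.00388e+11 Pa
Step 2: E_line = G*b^2/2
b = 0.305 nm = 3.05e-10 m
E_line = 0.5 * 1.00388e+11 * (3.05e-10)^2 = 4.669e-09 J/m


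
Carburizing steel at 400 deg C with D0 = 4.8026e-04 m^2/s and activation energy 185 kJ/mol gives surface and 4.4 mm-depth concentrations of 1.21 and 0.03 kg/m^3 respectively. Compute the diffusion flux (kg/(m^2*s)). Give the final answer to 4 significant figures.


Step 1: D = D0 * exp(-Qd/(R*T))
T = 400 + 273.15 = 673.15 K
D = 4.8026e-04 * exp(-185e3 / (8.314 * 673.15)) = 2.11569e-18 m^2/s
Step 2: J = D * (C1 - C2) / dx
J = 2.11569e-18 * (1.21 - 0.03) / 4.4e-03
J = 5.674e-16 kg/(m^2*s)


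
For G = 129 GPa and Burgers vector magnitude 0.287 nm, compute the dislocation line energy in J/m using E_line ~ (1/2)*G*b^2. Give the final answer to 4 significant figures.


E = G*b^2/2
b = 0.287 nm = 2.87e-10 m
G = 129 GPa = 1.29e+11 Pa
E = 0.5 * 1.29e+11 * (2.87e-10)^2
E = 5.313e-09 J/m


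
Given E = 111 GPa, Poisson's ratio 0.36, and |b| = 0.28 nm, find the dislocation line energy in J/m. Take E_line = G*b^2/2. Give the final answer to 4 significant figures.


Step 1: G = E / (2*(1+nu))
G = 111 / (2*(1+0.36)) = 40.8088 GPa = 4.08088e+10 Pa
Step 2: E_line = G*b^2/2
b = 0.28 nm = 2.8e-10 m
E_line = 0.5 * 4.08088e+10 * (2.8e-10)^2 = 1.6e-09 J/m


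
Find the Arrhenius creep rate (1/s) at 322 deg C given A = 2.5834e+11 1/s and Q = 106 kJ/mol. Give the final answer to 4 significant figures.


rate = A * exp(-Q / (R*T))
T = 322 + 273.15 = 595.15 K
rate = 2.5834e+11 * exp(-106e3 / (8.314 * 595.15))
rate = 128.4 1/s


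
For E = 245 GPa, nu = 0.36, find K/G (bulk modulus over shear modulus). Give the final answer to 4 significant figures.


G = E / (2*(1+nu))
G = 245 / (2*(1+0.36)) = 90.0735 GPa
K = E / (3*(1-2*nu))
K = 245 / (3*(1-2*0.36)) = 291.667 GPa
K/G = 291.667 / 90.0735 = 3.238


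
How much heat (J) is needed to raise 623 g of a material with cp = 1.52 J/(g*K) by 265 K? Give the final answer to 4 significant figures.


Q = m * cp * dT
Q = 623 * 1.52 * 265
Q = 250900 J


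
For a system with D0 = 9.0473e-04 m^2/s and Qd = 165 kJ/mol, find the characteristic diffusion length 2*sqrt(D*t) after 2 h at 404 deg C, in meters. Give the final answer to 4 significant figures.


Step 1: D = D0 * exp(-Qd/(R*T))
T = 677.15 K
D = 9.0473e-04 * exp(-165e3 / (8.314 * 677.15)) = 1.69096e-16 m^2/s
Step 2: L = 2*sqrt(D*t)
t = 2 h = 7200 s
L = 2*sqrt(1.69096e-16 * 7200) = 2.207e-06 m


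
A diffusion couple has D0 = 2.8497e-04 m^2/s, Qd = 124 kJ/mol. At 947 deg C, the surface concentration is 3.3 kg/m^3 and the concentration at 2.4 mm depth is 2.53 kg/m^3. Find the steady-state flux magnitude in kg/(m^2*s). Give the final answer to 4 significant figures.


Step 1: D = D0 * exp(-Qd/(R*T))
T = 947 + 273.15 = 1220.15 K
D = 2.8497e-04 * exp(-124e3 / (8.314 * 1220.15)) = 1.40012e-09 m^2/s
Step 2: J = D * (C1 - C2) / dx
J = 1.40012e-09 * (3.3 - 2.53) / 2.4e-03
J = 4.492e-07 kg/(m^2*s)


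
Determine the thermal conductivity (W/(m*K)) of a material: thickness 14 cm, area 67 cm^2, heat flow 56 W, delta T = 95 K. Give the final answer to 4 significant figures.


k = Q*L / (A*dT)
L = 0.14 m, A = 6.7e-03 m^2
k = 56 * 0.14 / (6.7e-03 * 95)
k = 12.32 W/(m*K)


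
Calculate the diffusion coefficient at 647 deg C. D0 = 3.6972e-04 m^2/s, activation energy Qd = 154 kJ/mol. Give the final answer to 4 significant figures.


D = D0 * exp(-Qd / (R*T))
T = 920.15 K
D = 3.6972e-04 * exp(-154e3 / (8.314 * 920.15))
D = 6.689e-13 m^2/s


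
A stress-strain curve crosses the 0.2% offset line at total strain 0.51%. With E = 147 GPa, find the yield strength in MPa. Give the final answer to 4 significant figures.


Offset strain = 0.002
Elastic strain at yield = total_strain - offset = 5.1e-03 - 0.002 = 3.1e-03
sigma_y = E * elastic_strain = 147000 * 3.1e-03
sigma_y = 455.7 MPa


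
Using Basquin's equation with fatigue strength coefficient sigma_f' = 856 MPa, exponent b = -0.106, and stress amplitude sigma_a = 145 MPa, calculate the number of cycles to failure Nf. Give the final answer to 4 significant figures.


sigma_a = sigma_f' * (2*Nf)^b
2*Nf = (sigma_a / sigma_f')^(1/b)
2*Nf = (145 / 856)^(1/-0.106)
2*Nf = 1.88184e+07
Nf = 9.409e+06 cycles


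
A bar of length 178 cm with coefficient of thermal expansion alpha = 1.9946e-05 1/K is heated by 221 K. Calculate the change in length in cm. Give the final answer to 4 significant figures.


dL = L0 * alpha * dT
dL = 178 * 1.9946e-05 * 221
dL = 0.7846 cm


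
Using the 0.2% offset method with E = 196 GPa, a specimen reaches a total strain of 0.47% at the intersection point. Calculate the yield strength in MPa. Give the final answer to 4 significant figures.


Offset strain = 0.002
Elastic strain at yield = total_strain - offset = 4.7e-03 - 0.002 = 2.7e-03
sigma_y = E * elastic_strain = 196000 * 2.7e-03
sigma_y = 529.2 MPa


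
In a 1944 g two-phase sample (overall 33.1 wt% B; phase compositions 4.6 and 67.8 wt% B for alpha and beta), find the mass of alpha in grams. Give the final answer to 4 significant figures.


f_alpha = (C_beta - C0) / (C_beta - C_alpha)
f_alpha = (67.8 - 33.1) / (67.8 - 4.6) = 0.549051
m_alpha = f_alpha * m_total = 0.549051 * 1944 = 1067 g


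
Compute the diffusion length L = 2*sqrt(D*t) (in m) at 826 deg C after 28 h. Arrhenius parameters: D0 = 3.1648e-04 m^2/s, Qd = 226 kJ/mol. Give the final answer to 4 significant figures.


Step 1: D = D0 * exp(-Qd/(R*T))
T = 1099.15 K
D = 3.1648e-04 * exp(-226e3 / (8.314 * 1099.15)) = 5.75195e-15 m^2/s
Step 2: L = 2*sqrt(D*t)
t = 28 h = 100800 s
L = 2*sqrt(5.75195e-15 * 100800) = 4.816e-05 m


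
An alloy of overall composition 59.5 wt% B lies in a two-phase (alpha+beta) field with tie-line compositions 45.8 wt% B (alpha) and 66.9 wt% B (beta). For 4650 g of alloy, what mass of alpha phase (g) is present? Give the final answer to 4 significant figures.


f_alpha = (C_beta - C0) / (C_beta - C_alpha)
f_alpha = (66.9 - 59.5) / (66.9 - 45.8) = 0.350711
m_alpha = f_alpha * m_total = 0.350711 * 4650 = 1631 g


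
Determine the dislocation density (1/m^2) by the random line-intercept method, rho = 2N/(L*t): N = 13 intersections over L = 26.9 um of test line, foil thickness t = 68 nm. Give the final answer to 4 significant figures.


rho = 2N / (L * t)
L = 26.9 um = 2.69e-05 m, t = 68 nm = 6.8e-08 m
rho = 2 * 13 / (2.69e-05 * 6.8e-08)
rho = 1.421e+13 1/m^2


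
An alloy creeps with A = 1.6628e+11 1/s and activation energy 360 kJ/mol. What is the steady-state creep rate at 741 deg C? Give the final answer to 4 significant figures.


rate = A * exp(-Q / (R*T))
T = 741 + 273.15 = 1014.15 K
rate = 1.6628e+11 * exp(-360e3 / (8.314 * 1014.15))
rate = 4.765e-08 1/s


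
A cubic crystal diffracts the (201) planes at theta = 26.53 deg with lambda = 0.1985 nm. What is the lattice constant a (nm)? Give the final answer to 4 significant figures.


d = lambda / (2*sin(theta))
d = 0.1985 / (2*sin(26.53 deg))
d = 0.222202 nm
a = d * sqrt(h^2+k^2+l^2) = 0.222202 * sqrt(5)
a = 0.4969 nm


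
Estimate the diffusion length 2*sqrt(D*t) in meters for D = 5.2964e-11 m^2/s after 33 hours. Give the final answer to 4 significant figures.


t = 33 hr = 118800 s
Diffusion length = 2*sqrt(D*t)
= 2*sqrt(5.2964e-11 * 118800)
= 5.017e-03 m


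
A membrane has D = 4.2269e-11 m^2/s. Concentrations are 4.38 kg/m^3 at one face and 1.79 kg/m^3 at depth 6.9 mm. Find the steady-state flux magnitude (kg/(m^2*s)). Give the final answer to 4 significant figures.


J = -D * (dC/dx) = D * (C1 - C2) / dx
J = 4.2269e-11 * (4.38 - 1.79) / 6.9e-03
J = 1.587e-08 kg/(m^2*s)


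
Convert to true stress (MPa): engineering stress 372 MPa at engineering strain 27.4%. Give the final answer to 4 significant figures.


sigma_true = sigma_eng * (1 + epsilon_eng)
sigma_true = 372 * (1 + 0.274)
sigma_true = 473.9 MPa


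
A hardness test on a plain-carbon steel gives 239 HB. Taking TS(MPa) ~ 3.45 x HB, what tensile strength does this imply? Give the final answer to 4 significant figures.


TS (MPa) = 3.45 * HB
TS = 3.45 * 239
TS = 824.6 MPa


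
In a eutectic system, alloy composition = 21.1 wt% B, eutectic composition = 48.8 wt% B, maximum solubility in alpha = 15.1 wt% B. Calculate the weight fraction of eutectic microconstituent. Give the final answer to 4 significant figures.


f_primary = (C_e - C0) / (C_e - C_alpha_max)
f_primary = (48.8 - 21.1) / (48.8 - 15.1)
f_primary = 0.821958
f_eutectic = 1 - 0.821958 = 0.178


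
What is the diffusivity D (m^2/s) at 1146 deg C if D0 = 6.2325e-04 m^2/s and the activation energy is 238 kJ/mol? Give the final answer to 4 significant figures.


D = D0 * exp(-Qd / (R*T))
T = 1419.15 K
D = 6.2325e-04 * exp(-238e3 / (8.314 * 1419.15))
D = 1.082e-12 m^2/s


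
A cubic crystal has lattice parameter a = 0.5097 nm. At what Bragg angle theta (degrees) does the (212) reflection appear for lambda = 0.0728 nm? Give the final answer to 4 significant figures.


d = a / sqrt(h^2+k^2+l^2)
d = 0.5097 / sqrt(9) = 0.1699 nm
lambda = 2*d*sin(theta)  =>  sin(theta) = lambda / (2*d)
sin(theta) = 0.0728 / (2 * 0.1699) = 0.214244
theta = 12.37 deg


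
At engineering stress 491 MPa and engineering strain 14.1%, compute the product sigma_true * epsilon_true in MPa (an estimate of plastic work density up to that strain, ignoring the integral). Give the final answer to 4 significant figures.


sigma_true = sigma_eng * (1 + epsilon_eng)
sigma_true = 491 * (1 + 0.141) = 560.231 MPa
epsilon_true = ln(1 + epsilon_eng)
epsilon_true = ln(1 + 0.141) = 0.131905
sigma_true * epsilon_true = 560.231 * 0.131905 = 73.9 MPa


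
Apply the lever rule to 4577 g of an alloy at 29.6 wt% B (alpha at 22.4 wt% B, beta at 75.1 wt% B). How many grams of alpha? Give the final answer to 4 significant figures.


f_alpha = (C_beta - C0) / (C_beta - C_alpha)
f_alpha = (75.1 - 29.6) / (75.1 - 22.4) = 0.863378
m_alpha = f_alpha * m_total = 0.863378 * 4577 = 3952 g


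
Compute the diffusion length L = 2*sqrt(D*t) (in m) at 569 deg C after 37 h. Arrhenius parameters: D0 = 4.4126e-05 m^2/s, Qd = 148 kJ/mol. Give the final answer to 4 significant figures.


Step 1: D = D0 * exp(-Qd/(R*T))
T = 842.15 K
D = 4.4126e-05 * exp(-148e3 / (8.314 * 842.15)) = 2.91483e-14 m^2/s
Step 2: L = 2*sqrt(D*t)
t = 37 h = 133200 s
L = 2*sqrt(2.91483e-14 * 133200) = 1.246e-04 m


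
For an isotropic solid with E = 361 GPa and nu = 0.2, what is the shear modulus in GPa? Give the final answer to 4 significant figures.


G = E / (2*(1+nu))
G = 361 / (2*(1+0.2))
G = 150.4 GPa


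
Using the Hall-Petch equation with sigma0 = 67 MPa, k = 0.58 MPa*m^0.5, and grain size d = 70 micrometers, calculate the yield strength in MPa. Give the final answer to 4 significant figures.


sigma_y = sigma0 + k / sqrt(d)
d = 70 um = 7e-05 m
sigma_y = 67 + 0.58 / sqrt(7e-05)
sigma_y = 136.3 MPa


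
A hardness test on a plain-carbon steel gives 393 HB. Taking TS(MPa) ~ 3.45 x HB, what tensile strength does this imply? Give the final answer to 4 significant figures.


TS (MPa) = 3.45 * HB
TS = 3.45 * 393
TS = 1356 MPa


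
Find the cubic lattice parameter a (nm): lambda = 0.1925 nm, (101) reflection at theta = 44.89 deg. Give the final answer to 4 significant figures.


d = lambda / (2*sin(theta))
d = 0.1925 / (2*sin(44.89 deg))
d = 0.13638 nm
a = d * sqrt(h^2+k^2+l^2) = 0.13638 * sqrt(2)
a = 0.1929 nm


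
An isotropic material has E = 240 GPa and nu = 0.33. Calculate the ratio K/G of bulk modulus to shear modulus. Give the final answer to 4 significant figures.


G = E / (2*(1+nu))
G = 240 / (2*(1+0.33)) = 90.2256 GPa
K = E / (3*(1-2*nu))
K = 240 / (3*(1-2*0.33)) = 235.294 GPa
K/G = 235.294 / 90.2256 = 2.608


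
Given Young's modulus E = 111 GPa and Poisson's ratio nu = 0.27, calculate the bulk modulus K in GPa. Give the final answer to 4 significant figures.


K = E / (3*(1-2*nu))
K = 111 / (3*(1-2*0.27))
K = 80.43 GPa


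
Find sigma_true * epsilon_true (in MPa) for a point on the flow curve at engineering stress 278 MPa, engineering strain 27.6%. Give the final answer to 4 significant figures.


sigma_true = sigma_eng * (1 + epsilon_eng)
sigma_true = 278 * (1 + 0.276) = 354.728 MPa
epsilon_true = ln(1 + epsilon_eng)
epsilon_true = ln(1 + 0.276) = 0.24373
sigma_true * epsilon_true = 354.728 * 0.24373 = 86.46 MPa


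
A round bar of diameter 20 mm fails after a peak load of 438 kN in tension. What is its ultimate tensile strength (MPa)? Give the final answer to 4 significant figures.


A0 = pi*(d/2)^2 = pi*(20/2)^2 = 314.159 mm^2
UTS = F_max / A0 = 438*1000 / 314.159
UTS = 1394 MPa


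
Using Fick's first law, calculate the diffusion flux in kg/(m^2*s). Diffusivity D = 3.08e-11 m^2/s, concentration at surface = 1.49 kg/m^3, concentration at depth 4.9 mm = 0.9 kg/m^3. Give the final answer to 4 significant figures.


J = -D * (dC/dx) = D * (C1 - C2) / dx
J = 3.08e-11 * (1.49 - 0.9) / 4.9e-03
J = 3.709e-09 kg/(m^2*s)


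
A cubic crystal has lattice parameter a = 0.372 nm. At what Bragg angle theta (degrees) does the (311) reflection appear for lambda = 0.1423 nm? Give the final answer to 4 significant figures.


d = a / sqrt(h^2+k^2+l^2)
d = 0.372 / sqrt(11) = 0.112162 nm
lambda = 2*d*sin(theta)  =>  sin(theta) = lambda / (2*d)
sin(theta) = 0.1423 / (2 * 0.112162) = 0.634349
theta = 39.37 deg


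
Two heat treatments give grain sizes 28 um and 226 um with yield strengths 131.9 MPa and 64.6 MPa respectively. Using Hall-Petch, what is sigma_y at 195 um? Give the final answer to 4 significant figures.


sigma_y = sigma0 + k / sqrt(d)
1/sqrt(d1) = 1/sqrt(2.8e-05) = 188.982;  1/sqrt(d2) = 66.519
k = (sigma1 - sigma2) / (1/sqrt(d1) - 1/sqrt(d2)) = (131.9 - 64.6) / (188.982 - 66.519) = 0.549553 MPa*m^0.5
sigma0 = sigma1 - k/sqrt(d1) = 131.9 - 0.549553*188.982 = 28.0443 MPa
sigma_y(d3) = 28.0443 + 0.549553 / sqrt(1.95e-04) = 67.4 MPa


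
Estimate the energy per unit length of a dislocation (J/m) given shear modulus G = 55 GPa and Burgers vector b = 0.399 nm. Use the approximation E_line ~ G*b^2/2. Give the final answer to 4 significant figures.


E = G*b^2/2
b = 0.399 nm = 3.99e-10 m
G = 55 GPa = 5.5e+10 Pa
E = 0.5 * 5.5e+10 * (3.99e-10)^2
E = 4.378e-09 J/m


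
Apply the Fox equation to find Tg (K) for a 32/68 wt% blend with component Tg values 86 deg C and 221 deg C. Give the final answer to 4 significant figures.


1/Tg = w1/Tg1 + w2/Tg2 (in Kelvin)
Tg1 = 359.15 K, Tg2 = 494.15 K
1/Tg = 0.32/359.15 + 0.68/494.15
Tg = 441.1 K


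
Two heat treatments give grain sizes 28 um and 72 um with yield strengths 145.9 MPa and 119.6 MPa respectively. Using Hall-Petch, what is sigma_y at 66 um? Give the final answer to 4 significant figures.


sigma_y = sigma0 + k / sqrt(d)
1/sqrt(d1) = 1/sqrt(2.8e-05) = 188.982;  1/sqrt(d2) = 117.851
k = (sigma1 - sigma2) / (1/sqrt(d1) - 1/sqrt(d2)) = (145.9 - 119.6) / (188.982 - 117.851) = 0.36974 MPa*m^0.5
sigma0 = sigma1 - k/sqrt(d1) = 145.9 - 0.36974*188.982 = 76.0257 MPa
sigma_y(d3) = 76.0257 + 0.36974 / sqrt(6.6e-05) = 121.5 MPa


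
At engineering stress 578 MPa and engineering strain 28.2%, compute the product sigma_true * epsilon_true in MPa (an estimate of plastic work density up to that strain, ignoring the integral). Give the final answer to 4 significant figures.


sigma_true = sigma_eng * (1 + epsilon_eng)
sigma_true = 578 * (1 + 0.282) = 740.996 MPa
epsilon_true = ln(1 + epsilon_eng)
epsilon_true = ln(1 + 0.282) = 0.248421
sigma_true * epsilon_true = 740.996 * 0.248421 = 184.1 MPa


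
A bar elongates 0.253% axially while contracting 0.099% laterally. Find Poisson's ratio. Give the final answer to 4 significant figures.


nu = -epsilon_lat / epsilon_axial
Lateral strain is contraction (negative), so using magnitudes:
nu = 0.099 / 0.253
nu = 0.3913


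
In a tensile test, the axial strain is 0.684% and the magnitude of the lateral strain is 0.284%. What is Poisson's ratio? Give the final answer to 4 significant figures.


nu = -epsilon_lat / epsilon_axial
Lateral strain is contraction (negative), so using magnitudes:
nu = 0.284 / 0.684
nu = 0.4152


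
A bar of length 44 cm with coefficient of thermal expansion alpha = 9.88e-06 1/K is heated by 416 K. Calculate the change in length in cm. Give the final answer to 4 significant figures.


dL = L0 * alpha * dT
dL = 44 * 9.88e-06 * 416
dL = 0.1808 cm


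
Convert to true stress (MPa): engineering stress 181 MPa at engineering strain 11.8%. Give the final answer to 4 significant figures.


sigma_true = sigma_eng * (1 + epsilon_eng)
sigma_true = 181 * (1 + 0.118)
sigma_true = 202.4 MPa


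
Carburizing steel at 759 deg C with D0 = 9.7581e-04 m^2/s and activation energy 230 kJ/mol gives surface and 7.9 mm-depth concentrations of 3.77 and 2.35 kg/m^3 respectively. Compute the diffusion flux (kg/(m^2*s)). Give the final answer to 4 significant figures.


Step 1: D = D0 * exp(-Qd/(R*T))
T = 759 + 273.15 = 1032.15 K
D = 9.7581e-04 * exp(-230e3 / (8.314 * 1032.15)) = 2.23458e-15 m^2/s
Step 2: J = D * (C1 - C2) / dx
J = 2.23458e-15 * (3.77 - 2.35) / 7.9e-03
J = 4.017e-13 kg/(m^2*s)


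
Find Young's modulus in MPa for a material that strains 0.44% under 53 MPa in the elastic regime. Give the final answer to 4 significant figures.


E = sigma / epsilon
epsilon = 0.44% = 4.4e-03
E = 53 / 4.4e-03
E = 12050 MPa


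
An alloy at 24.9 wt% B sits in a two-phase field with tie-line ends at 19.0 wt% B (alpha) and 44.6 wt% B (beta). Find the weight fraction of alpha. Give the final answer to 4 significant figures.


f_alpha = (C_beta - C0) / (C_beta - C_alpha)
f_alpha = (44.6 - 24.9) / (44.6 - 19.0)
f_alpha = 0.7695


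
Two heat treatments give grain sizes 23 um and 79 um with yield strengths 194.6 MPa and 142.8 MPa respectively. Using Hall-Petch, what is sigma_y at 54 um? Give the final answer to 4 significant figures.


sigma_y = sigma0 + k / sqrt(d)
1/sqrt(d1) = 1/sqrt(2.3e-05) = 208.514;  1/sqrt(d2) = 112.509
k = (sigma1 - sigma2) / (1/sqrt(d1) - 1/sqrt(d2)) = (194.6 - 142.8) / (208.514 - 112.509) = 0.539552 MPa*m^0.5
sigma0 = sigma1 - k/sqrt(d1) = 194.6 - 0.539552*208.514 = 82.0957 MPa
sigma_y(d3) = 82.0957 + 0.539552 / sqrt(5.4e-05) = 155.5 MPa


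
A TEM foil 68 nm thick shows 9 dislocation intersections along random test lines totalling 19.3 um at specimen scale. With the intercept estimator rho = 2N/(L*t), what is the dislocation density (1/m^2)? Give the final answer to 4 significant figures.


rho = 2N / (L * t)
L = 19.3 um = 1.93e-05 m, t = 68 nm = 6.8e-08 m
rho = 2 * 9 / (1.93e-05 * 6.8e-08)
rho = 1.372e+13 1/m^2


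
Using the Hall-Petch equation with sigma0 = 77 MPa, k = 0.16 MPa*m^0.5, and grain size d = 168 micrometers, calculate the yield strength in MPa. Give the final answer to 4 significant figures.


sigma_y = sigma0 + k / sqrt(d)
d = 168 um = 1.68e-04 m
sigma_y = 77 + 0.16 / sqrt(1.68e-04)
sigma_y = 89.34 MPa


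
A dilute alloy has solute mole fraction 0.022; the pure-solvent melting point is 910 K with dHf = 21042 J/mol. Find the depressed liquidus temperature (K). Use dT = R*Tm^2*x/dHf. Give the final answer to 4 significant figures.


dT = R*Tm^2*x / dHf
dT = 8.314 * 910^2 * 0.022 / 21042
dT = 7.19828 K
T_new = 910 - 7.19828 = 902.8 K


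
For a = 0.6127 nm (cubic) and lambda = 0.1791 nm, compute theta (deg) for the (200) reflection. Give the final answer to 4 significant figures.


d = a / sqrt(h^2+k^2+l^2)
d = 0.6127 / sqrt(4) = 0.30635 nm
lambda = 2*d*sin(theta)  =>  sin(theta) = lambda / (2*d)
sin(theta) = 0.1791 / (2 * 0.30635) = 0.292313
theta = 17 deg


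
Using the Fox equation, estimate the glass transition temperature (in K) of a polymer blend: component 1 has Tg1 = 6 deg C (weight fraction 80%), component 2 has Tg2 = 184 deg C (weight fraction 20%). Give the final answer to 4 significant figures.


1/Tg = w1/Tg1 + w2/Tg2 (in Kelvin)
Tg1 = 279.15 K, Tg2 = 457.15 K
1/Tg = 0.8/279.15 + 0.2/457.15
Tg = 302.7 K


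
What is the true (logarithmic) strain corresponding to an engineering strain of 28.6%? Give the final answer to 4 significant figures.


epsilon_true = ln(1 + epsilon_eng)
epsilon_true = ln(1 + 0.286)
epsilon_true = 0.2515


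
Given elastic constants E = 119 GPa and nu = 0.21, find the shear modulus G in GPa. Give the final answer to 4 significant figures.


G = E / (2*(1+nu))
G = 119 / (2*(1+0.21))
G = 49.17 GPa


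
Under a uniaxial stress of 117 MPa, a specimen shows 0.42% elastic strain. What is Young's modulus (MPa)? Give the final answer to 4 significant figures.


E = sigma / epsilon
epsilon = 0.42% = 4.2e-03
E = 117 / 4.2e-03
E = 27860 MPa


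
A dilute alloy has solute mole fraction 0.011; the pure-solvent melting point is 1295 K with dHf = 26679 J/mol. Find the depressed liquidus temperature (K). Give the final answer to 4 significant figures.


dT = R*Tm^2*x / dHf
dT = 8.314 * 1295^2 * 0.011 / 26679
dT = 5.74874 K
T_new = 1295 - 5.74874 = 1289 K


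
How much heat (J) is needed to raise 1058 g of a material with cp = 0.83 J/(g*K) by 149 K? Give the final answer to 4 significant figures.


Q = m * cp * dT
Q = 1058 * 0.83 * 149
Q = 130800 J


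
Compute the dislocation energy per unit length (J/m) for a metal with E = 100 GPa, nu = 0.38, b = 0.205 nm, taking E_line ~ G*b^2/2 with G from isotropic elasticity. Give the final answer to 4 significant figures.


Step 1: G = E / (2*(1+nu))
G = 100 / (2*(1+0.38)) = 36.2319 GPa = 3.62319e+10 Pa
Step 2: E_line = G*b^2/2
b = 0.205 nm = 2.05e-10 m
E_line = 0.5 * 3.62319e+10 * (2.05e-10)^2 = 7.613e-10 J/m


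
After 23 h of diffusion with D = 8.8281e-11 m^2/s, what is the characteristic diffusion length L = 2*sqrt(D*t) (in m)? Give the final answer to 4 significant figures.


t = 23 hr = 82800 s
Diffusion length = 2*sqrt(D*t)
= 2*sqrt(8.8281e-11 * 82800)
= 5.407e-03 m


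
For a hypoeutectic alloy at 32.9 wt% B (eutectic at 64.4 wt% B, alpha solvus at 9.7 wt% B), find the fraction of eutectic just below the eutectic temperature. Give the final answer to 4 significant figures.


f_primary = (C_e - C0) / (C_e - C_alpha_max)
f_primary = (64.4 - 32.9) / (64.4 - 9.7)
f_primary = 0.575868
f_eutectic = 1 - 0.575868 = 0.4241


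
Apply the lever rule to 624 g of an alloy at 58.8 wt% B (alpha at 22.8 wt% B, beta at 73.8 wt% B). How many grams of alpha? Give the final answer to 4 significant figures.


f_alpha = (C_beta - C0) / (C_beta - C_alpha)
f_alpha = (73.8 - 58.8) / (73.8 - 22.8) = 0.294118
m_alpha = f_alpha * m_total = 0.294118 * 624 = 183.5 g


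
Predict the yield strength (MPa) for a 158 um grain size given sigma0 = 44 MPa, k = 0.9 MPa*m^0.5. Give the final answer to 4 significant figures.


sigma_y = sigma0 + k / sqrt(d)
d = 158 um = 1.58e-04 m
sigma_y = 44 + 0.9 / sqrt(1.58e-04)
sigma_y = 115.6 MPa


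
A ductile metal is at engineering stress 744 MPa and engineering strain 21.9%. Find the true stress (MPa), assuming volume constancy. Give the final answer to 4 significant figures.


sigma_true = sigma_eng * (1 + epsilon_eng)
sigma_true = 744 * (1 + 0.219)
sigma_true = 906.9 MPa


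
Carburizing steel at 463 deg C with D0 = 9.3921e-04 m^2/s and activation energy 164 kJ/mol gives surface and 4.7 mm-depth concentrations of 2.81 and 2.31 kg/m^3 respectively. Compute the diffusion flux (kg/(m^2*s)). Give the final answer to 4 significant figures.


Step 1: D = D0 * exp(-Qd/(R*T))
T = 463 + 273.15 = 736.15 K
D = 9.3921e-04 * exp(-164e3 / (8.314 * 736.15)) = 2.16508e-15 m^2/s
Step 2: J = D * (C1 - C2) / dx
J = 2.16508e-15 * (2.81 - 2.31) / 4.7e-03
J = 2.303e-13 kg/(m^2*s)


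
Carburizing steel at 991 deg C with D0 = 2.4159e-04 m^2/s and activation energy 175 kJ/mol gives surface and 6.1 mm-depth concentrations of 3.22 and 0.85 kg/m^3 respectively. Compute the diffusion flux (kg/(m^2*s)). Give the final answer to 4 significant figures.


Step 1: D = D0 * exp(-Qd/(R*T))
T = 991 + 273.15 = 1264.15 K
D = 2.4159e-04 * exp(-175e3 / (8.314 * 1264.15)) = 1.41848e-11 m^2/s
Step 2: J = D * (C1 - C2) / dx
J = 1.41848e-11 * (3.22 - 0.85) / 6.1e-03
J = 5.511e-09 kg/(m^2*s)


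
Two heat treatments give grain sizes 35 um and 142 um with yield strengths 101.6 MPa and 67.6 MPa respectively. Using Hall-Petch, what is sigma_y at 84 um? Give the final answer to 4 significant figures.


sigma_y = sigma0 + k / sqrt(d)
1/sqrt(d1) = 1/sqrt(3.5e-05) = 169.031;  1/sqrt(d2) = 83.9181
k = (sigma1 - sigma2) / (1/sqrt(d1) - 1/sqrt(d2)) = (101.6 - 67.6) / (169.031 - 83.9181) = 0.39947 MPa*m^0.5
sigma0 = sigma1 - k/sqrt(d1) = 101.6 - 0.39947*169.031 = 34.0772 MPa
sigma_y(d3) = 34.0772 + 0.39947 / sqrt(8.4e-05) = 77.66 MPa


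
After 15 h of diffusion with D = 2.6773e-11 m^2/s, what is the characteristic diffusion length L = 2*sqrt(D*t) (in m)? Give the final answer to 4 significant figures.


t = 15 hr = 54000 s
Diffusion length = 2*sqrt(D*t)
= 2*sqrt(2.6773e-11 * 54000)
= 2.405e-03 m


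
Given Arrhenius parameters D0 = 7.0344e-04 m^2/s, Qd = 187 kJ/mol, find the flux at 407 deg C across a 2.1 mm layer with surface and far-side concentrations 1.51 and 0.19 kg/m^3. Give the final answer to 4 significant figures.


Step 1: D = D0 * exp(-Qd/(R*T))
T = 407 + 273.15 = 680.15 K
D = 7.0344e-04 * exp(-187e3 / (8.314 * 680.15)) = 3.05739e-18 m^2/s
Step 2: J = D * (C1 - C2) / dx
J = 3.05739e-18 * (1.51 - 0.19) / 2.1e-03
J = 1.922e-15 kg/(m^2*s)


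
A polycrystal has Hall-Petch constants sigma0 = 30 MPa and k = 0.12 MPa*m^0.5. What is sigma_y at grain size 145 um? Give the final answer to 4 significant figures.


sigma_y = sigma0 + k / sqrt(d)
d = 145 um = 1.45e-04 m
sigma_y = 30 + 0.12 / sqrt(1.45e-04)
sigma_y = 39.97 MPa


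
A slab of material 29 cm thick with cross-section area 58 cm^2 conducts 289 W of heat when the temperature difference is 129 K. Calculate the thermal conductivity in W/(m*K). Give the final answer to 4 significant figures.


k = Q*L / (A*dT)
L = 0.29 m, A = 5.8e-03 m^2
k = 289 * 0.29 / (5.8e-03 * 129)
k = 112 W/(m*K)


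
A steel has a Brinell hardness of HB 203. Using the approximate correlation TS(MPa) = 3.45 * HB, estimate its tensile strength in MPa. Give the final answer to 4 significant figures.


TS (MPa) = 3.45 * HB
TS = 3.45 * 203
TS = 700.4 MPa


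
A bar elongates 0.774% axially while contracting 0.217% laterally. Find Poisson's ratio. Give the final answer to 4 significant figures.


nu = -epsilon_lat / epsilon_axial
Lateral strain is contraction (negative), so using magnitudes:
nu = 0.217 / 0.774
nu = 0.2804


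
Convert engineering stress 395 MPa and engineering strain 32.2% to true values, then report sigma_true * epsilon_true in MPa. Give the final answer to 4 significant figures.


sigma_true = sigma_eng * (1 + epsilon_eng)
sigma_true = 395 * (1 + 0.322) = 522.19 MPa
epsilon_true = ln(1 + epsilon_eng)
epsilon_true = ln(1 + 0.322) = 0.279146
sigma_true * epsilon_true = 522.19 * 0.279146 = 145.8 MPa


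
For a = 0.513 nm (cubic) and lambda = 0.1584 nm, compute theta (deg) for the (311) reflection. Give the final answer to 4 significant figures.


d = a / sqrt(h^2+k^2+l^2)
d = 0.513 / sqrt(11) = 0.154675 nm
lambda = 2*d*sin(theta)  =>  sin(theta) = lambda / (2*d)
sin(theta) = 0.1584 / (2 * 0.154675) = 0.51204
theta = 30.8 deg


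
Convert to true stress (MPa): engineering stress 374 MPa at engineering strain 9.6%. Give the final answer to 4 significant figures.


sigma_true = sigma_eng * (1 + epsilon_eng)
sigma_true = 374 * (1 + 0.096)
sigma_true = 409.9 MPa


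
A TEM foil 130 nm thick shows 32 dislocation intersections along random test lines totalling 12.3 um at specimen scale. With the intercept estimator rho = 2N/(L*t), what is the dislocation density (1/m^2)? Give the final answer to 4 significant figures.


rho = 2N / (L * t)
L = 12.3 um = 1.23e-05 m, t = 130 nm = 1.3e-07 m
rho = 2 * 32 / (1.23e-05 * 1.3e-07)
rho = 4.003e+13 1/m^2


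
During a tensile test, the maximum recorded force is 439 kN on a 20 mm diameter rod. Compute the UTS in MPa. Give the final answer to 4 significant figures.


A0 = pi*(d/2)^2 = pi*(20/2)^2 = 314.159 mm^2
UTS = F_max / A0 = 439*1000 / 314.159
UTS = 1397 MPa


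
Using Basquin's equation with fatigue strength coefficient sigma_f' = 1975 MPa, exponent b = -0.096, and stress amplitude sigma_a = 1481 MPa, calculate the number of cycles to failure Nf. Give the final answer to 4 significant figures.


sigma_a = sigma_f' * (2*Nf)^b
2*Nf = (sigma_a / sigma_f')^(1/b)
2*Nf = (1481 / 1975)^(1/-0.096)
2*Nf = 20.0544
Nf = 10.03 cycles


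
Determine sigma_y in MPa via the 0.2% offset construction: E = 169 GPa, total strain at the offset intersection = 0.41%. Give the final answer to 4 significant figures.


Offset strain = 0.002
Elastic strain at yield = total_strain - offset = 4.1e-03 - 0.002 = 2.1e-03
sigma_y = E * elastic_strain = 169000 * 2.1e-03
sigma_y = 354.9 MPa


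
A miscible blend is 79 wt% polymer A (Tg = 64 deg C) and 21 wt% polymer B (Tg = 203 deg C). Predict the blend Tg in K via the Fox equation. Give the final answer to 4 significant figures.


1/Tg = w1/Tg1 + w2/Tg2 (in Kelvin)
Tg1 = 337.15 K, Tg2 = 476.15 K
1/Tg = 0.79/337.15 + 0.21/476.15
Tg = 359.2 K


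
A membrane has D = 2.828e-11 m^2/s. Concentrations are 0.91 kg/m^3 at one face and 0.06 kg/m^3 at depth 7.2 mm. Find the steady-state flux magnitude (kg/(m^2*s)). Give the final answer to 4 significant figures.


J = -D * (dC/dx) = D * (C1 - C2) / dx
J = 2.828e-11 * (0.91 - 0.06) / 7.2e-03
J = 3.339e-09 kg/(m^2*s)


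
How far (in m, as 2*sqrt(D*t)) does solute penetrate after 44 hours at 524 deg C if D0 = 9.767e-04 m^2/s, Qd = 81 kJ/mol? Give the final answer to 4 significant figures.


Step 1: D = D0 * exp(-Qd/(R*T))
T = 797.15 K
D = 9.767e-04 * exp(-81e3 / (8.314 * 797.15)) = 4.80733e-09 m^2/s
Step 2: L = 2*sqrt(D*t)
t = 44 h = 158400 s
L = 2*sqrt(4.80733e-09 * 158400) = 0.05519 m


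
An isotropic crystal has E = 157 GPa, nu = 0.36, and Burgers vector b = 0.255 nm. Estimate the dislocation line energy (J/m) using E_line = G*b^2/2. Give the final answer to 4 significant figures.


Step 1: G = E / (2*(1+nu))
G = 157 / (2*(1+0.36)) = 57.7206 GPa = 5.77206e+10 Pa
Step 2: E_line = G*b^2/2
b = 0.255 nm = 2.55e-10 m
E_line = 0.5 * 5.77206e+10 * (2.55e-10)^2 = 1.877e-09 J/m


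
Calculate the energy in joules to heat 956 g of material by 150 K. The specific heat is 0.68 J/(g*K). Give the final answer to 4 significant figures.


Q = m * cp * dT
Q = 956 * 0.68 * 150
Q = 97510 J


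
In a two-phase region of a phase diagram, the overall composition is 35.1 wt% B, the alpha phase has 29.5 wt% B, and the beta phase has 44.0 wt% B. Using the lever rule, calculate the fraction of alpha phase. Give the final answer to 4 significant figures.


f_alpha = (C_beta - C0) / (C_beta - C_alpha)
f_alpha = (44.0 - 35.1) / (44.0 - 29.5)
f_alpha = 0.6138


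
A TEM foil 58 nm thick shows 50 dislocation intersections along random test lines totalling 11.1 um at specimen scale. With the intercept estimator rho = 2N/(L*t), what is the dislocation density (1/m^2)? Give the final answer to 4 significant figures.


rho = 2N / (L * t)
L = 11.1 um = 1.11e-05 m, t = 58 nm = 5.8e-08 m
rho = 2 * 50 / (1.11e-05 * 5.8e-08)
rho = 1.553e+14 1/m^2


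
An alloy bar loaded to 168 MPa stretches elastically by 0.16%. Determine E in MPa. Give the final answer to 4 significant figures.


E = sigma / epsilon
epsilon = 0.16% = 1.6e-03
E = 168 / 1.6e-03
E = 105000 MPa


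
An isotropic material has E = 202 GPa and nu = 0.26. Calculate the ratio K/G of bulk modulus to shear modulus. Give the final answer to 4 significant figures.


G = E / (2*(1+nu))
G = 202 / (2*(1+0.26)) = 80.1587 GPa
K = E / (3*(1-2*nu))
K = 202 / (3*(1-2*0.26)) = 140.278 GPa
K/G = 140.278 / 80.1587 = 1.75


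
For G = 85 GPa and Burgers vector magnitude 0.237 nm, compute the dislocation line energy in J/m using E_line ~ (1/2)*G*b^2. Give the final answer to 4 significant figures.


E = G*b^2/2
b = 0.237 nm = 2.37e-10 m
G = 85 GPa = 8.5e+10 Pa
E = 0.5 * 8.5e+10 * (2.37e-10)^2
E = 2.387e-09 J/m


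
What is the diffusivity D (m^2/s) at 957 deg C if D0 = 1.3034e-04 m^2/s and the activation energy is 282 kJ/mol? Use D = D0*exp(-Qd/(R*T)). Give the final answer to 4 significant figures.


D = D0 * exp(-Qd / (R*T))
T = 1230.15 K
D = 1.3034e-04 * exp(-282e3 / (8.314 * 1230.15))
D = 1.382e-16 m^2/s


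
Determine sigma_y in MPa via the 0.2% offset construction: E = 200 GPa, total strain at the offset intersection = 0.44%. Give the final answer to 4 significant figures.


Offset strain = 0.002
Elastic strain at yield = total_strain - offset = 4.4e-03 - 0.002 = 2.4e-03
sigma_y = E * elastic_strain = 200000 * 2.4e-03
sigma_y = 480 MPa


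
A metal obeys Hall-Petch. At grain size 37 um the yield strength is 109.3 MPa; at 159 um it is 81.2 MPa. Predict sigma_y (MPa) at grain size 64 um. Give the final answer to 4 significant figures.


sigma_y = sigma0 + k / sqrt(d)
1/sqrt(d1) = 1/sqrt(3.7e-05) = 164.399;  1/sqrt(d2) = 79.3052
k = (sigma1 - sigma2) / (1/sqrt(d1) - 1/sqrt(d2)) = (109.3 - 81.2) / (164.399 - 79.3052) = 0.330224 MPa*m^0.5
sigma0 = sigma1 - k/sqrt(d1) = 109.3 - 0.330224*164.399 = 55.0116 MPa
sigma_y(d3) = 55.0116 + 0.330224 / sqrt(6.4e-05) = 96.29 MPa


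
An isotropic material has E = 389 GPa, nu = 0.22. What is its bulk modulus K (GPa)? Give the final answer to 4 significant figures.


K = E / (3*(1-2*nu))
K = 389 / (3*(1-2*0.22))
K = 231.5 GPa


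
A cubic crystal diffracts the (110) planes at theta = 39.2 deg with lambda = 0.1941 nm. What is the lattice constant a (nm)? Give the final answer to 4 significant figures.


d = lambda / (2*sin(theta))
d = 0.1941 / (2*sin(39.2 deg))
d = 0.153553 nm
a = d * sqrt(h^2+k^2+l^2) = 0.153553 * sqrt(2)
a = 0.2172 nm


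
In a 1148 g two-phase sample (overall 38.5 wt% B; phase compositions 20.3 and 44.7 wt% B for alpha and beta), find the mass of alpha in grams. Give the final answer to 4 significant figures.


f_alpha = (C_beta - C0) / (C_beta - C_alpha)
f_alpha = (44.7 - 38.5) / (44.7 - 20.3) = 0.254098
m_alpha = f_alpha * m_total = 0.254098 * 1148 = 291.7 g


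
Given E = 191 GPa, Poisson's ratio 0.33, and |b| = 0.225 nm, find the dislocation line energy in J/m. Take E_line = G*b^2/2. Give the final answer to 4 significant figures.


Step 1: G = E / (2*(1+nu))
G = 191 / (2*(1+0.33)) = 71.8045 GPa = 7.18045e+10 Pa
Step 2: E_line = G*b^2/2
b = 0.225 nm = 2.25e-10 m
E_line = 0.5 * 7.18045e+10 * (2.25e-10)^2 = 1.818e-09 J/m


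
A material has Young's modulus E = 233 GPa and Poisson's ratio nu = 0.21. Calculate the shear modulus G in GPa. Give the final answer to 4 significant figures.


G = E / (2*(1+nu))
G = 233 / (2*(1+0.21))
G = 96.28 GPa


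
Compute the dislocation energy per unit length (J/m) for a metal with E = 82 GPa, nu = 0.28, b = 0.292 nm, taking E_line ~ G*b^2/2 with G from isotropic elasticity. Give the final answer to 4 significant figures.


Step 1: G = E / (2*(1+nu))
G = 82 / (2*(1+0.28)) = 32.0313 GPa = 3.20313e+10 Pa
Step 2: E_line = G*b^2/2
b = 0.292 nm = 2.92e-10 m
E_line = 0.5 * 3.20313e+10 * (2.92e-10)^2 = 1.366e-09 J/m


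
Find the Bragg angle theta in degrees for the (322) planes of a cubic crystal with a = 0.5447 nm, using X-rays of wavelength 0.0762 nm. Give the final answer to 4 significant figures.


d = a / sqrt(h^2+k^2+l^2)
d = 0.5447 / sqrt(17) = 0.132109 nm
lambda = 2*d*sin(theta)  =>  sin(theta) = lambda / (2*d)
sin(theta) = 0.0762 / (2 * 0.132109) = 0.288398
theta = 16.76 deg


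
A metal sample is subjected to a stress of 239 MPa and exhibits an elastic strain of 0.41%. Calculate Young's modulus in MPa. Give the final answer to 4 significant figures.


E = sigma / epsilon
epsilon = 0.41% = 4.1e-03
E = 239 / 4.1e-03
E = 58290 MPa


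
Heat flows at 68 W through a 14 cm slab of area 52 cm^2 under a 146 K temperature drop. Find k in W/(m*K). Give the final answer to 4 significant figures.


k = Q*L / (A*dT)
L = 0.14 m, A = 5.2e-03 m^2
k = 68 * 0.14 / (5.2e-03 * 146)
k = 12.54 W/(m*K)


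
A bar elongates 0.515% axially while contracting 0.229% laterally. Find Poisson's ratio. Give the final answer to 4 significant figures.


nu = -epsilon_lat / epsilon_axial
Lateral strain is contraction (negative), so using magnitudes:
nu = 0.229 / 0.515
nu = 0.4447


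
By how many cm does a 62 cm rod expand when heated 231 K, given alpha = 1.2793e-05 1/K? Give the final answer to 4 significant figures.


dL = L0 * alpha * dT
dL = 62 * 1.2793e-05 * 231
dL = 0.1832 cm


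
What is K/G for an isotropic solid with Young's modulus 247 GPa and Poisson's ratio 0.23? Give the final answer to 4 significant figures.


G = E / (2*(1+nu))
G = 247 / (2*(1+0.23)) = 100.407 GPa
K = E / (3*(1-2*nu))
K = 247 / (3*(1-2*0.23)) = 152.469 GPa
K/G = 152.469 / 100.407 = 1.519


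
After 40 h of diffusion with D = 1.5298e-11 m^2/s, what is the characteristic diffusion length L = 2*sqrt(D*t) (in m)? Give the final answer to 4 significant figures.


t = 40 hr = 144000 s
Diffusion length = 2*sqrt(D*t)
= 2*sqrt(1.5298e-11 * 144000)
= 2.968e-03 m


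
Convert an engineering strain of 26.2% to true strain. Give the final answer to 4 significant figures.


epsilon_true = ln(1 + epsilon_eng)
epsilon_true = ln(1 + 0.262)
epsilon_true = 0.2327


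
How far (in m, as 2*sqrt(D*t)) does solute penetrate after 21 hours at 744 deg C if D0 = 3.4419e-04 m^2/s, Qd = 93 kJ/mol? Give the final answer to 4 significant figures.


Step 1: D = D0 * exp(-Qd/(R*T))
T = 1017.15 K
D = 3.4419e-04 * exp(-93e3 / (8.314 * 1017.15)) = 5.76383e-09 m^2/s
Step 2: L = 2*sqrt(D*t)
t = 21 h = 75600 s
L = 2*sqrt(5.76383e-09 * 75600) = 0.04175 m
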